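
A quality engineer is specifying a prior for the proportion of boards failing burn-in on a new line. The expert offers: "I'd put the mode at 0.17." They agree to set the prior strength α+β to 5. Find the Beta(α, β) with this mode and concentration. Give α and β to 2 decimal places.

For α,β > 1 the Beta mode is (α−1)/(α+β−2). With α+β = 5, the mode is (α−1)/3.
Set (α−1)/3 = 0.17 → α = 1 + 0.17·3 = 1.51.
β = 5 − α = 3.49.

α = 1.51, β = 3.49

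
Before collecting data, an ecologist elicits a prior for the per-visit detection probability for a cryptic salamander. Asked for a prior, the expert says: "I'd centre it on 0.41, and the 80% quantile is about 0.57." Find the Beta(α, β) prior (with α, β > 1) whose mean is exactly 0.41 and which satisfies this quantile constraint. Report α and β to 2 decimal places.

With mean 0.41 fixed, write α = 0.41s, β = 0.59s where s = α+β.
Need P(θ < 0.57) = 0.8 under Beta(0.41s, 0.59s). Normal approximation: (q−m)/√(m(1−m)/s) ≈ z_{0.8} = 0.842, so s ≈ 0.41·0.59·(0.842)²/(0.57−0.41)² = 6.7.
At s = 6.7: P(θ<0.57) ≈ 0.802. Adjusting to match 0.8 gives s ≈ 6.59.
So α = 0.41·6.59 ≈ 2.70, β = 0.59·6.59 ≈ 3.89.

α ≈ 2.70, β ≈ 3.89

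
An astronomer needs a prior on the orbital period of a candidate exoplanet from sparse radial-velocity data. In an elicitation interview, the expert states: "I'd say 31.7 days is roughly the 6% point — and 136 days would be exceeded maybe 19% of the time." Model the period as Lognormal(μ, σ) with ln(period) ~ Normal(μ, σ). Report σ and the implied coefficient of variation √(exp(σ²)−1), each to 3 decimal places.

σ ≈ 0.599, CV ≈ 0.657

If T ~ Lognormal(μ,σ) then ln T ~ Normal(μ,σ), so the p-quantile of ln T is μ + z_p·σ.
ln(31.7) = 3.456 and ln(136) = 4.913; z_{0.06} = -1.555, z_{0.81} = 0.8779.
σ = (4.913 − 3.456)/(0.8779 − (-1.555)) = 0.599.
μ = 3.456 − (-1.555)·0.599 = 4.387.
CV = √(exp(σ²)−1) = √(exp(0.3584)−1) = 0.657.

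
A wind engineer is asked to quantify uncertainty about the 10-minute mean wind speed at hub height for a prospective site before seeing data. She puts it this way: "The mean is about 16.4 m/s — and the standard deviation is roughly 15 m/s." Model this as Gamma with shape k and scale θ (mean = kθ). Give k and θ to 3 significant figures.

For Gamma(k, scale θ): mean = kθ, variance = kθ², so CV = 1/√k.
CV = SD/mean = 15/16.4 = 0.9146, hence k = 1/CV² = 1.2.
Then θ = mean/k = 16.4/1.2 = 13.7.

k ≈ 1.2, θ ≈ 13.7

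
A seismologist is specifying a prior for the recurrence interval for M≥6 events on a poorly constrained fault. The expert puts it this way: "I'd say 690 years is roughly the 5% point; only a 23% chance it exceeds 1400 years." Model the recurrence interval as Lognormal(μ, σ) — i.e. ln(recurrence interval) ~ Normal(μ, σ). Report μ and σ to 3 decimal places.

If T ~ Lognormal(μ,σ) then ln T ~ Normal(μ,σ), so the p-quantile of ln T is μ + z_p·σ.
ln(690) = 6.537 and ln(1400) = 7.244; z_{0.05} = -1.645, z_{0.77} = 0.7388.
σ = (7.244 − 6.537)/(0.7388 − (-1.645)) = 0.297.
μ = 6.537 − (-1.645)·0.297 = 7.025.

μ ≈ 7.025, σ ≈ 0.297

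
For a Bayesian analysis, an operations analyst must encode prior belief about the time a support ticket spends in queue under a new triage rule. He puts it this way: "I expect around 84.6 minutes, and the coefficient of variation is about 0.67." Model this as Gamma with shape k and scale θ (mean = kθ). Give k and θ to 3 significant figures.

k ≈ 2.23, θ ≈ 38

For Gamma(k, scale θ): mean = kθ, variance = kθ², so CV = 1/√k.
CV = 0.67, hence k = 1/CV² = 2.23.
Then θ = mean/k = 84.6/2.23 = 38.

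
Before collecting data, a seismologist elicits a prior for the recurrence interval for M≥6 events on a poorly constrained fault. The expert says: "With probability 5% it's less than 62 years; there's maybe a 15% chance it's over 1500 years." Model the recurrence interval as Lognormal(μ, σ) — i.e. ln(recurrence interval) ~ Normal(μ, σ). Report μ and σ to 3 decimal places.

μ ≈ 6.082, σ ≈ 1.188

If T ~ Lognormal(μ,σ) then ln T ~ Normal(μ,σ), so the p-quantile of ln T is μ + z_p·σ.
ln(62) = 4.127 and ln(1500) = 7.313; z_{0.05} = -1.645, z_{0.85} = 1.036.
σ = (7.313 − 4.127)/(1.036 − (-1.645)) = 1.188.
μ = 4.127 − (-1.645)·1.188 = 6.082.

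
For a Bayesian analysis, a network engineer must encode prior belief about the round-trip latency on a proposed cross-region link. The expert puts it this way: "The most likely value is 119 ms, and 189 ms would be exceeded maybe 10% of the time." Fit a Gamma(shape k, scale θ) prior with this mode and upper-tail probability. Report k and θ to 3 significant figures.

k ≈ 9.77, θ ≈ 13.6

Gamma(k,θ) with k>1 has mode (k−1)θ, so θ = 119/(k−1).
Need P(X < 189) = 0.9 with θ tied to k this way. Start at k = 2, θ = 119: P(X<189) ≈ 0.471.
Too low — raise k to concentrate. Iterating converges to k ≈ 9.77.
Then θ = 119/(9.77−1) ≈ 13.6.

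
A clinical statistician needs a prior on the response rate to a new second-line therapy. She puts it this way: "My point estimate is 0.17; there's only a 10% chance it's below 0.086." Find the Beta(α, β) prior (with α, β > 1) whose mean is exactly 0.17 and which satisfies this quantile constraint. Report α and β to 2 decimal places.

With mean 0.17 fixed, write α = 0.17s, β = 0.83s where s = α+β.
Need P(θ < 0.086) = 0.1 under Beta(0.17s, 0.83s). Normal approximation: (q−m)/√(m(1−m)/s) ≈ z_{0.1} = -1.28, so s ≈ 0.17·0.83·(-1.28)²/(0.086−0.17)² = 32.8.
At s = 32.8: P(θ<0.086) ≈ 0.078. Adjusting to match 0.1 gives s ≈ 27.73.
So α = 0.17·27.73 ≈ 4.71, β = 0.83·27.73 ≈ 23.02.

α ≈ 4.71, β ≈ 23.02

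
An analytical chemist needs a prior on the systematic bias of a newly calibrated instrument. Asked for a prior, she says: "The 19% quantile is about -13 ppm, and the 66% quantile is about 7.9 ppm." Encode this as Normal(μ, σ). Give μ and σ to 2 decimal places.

μ = 1.22, σ = 16.20

The p-quantile of Normal(μ,σ) is μ + z_p·σ, with z_{0.19} = -0.8779 and z_{0.66} = 0.4125.
Eliminate σ: μ = (z₂·x₁ − z₁·x₂)/(z₂ − z₁) = (0.4125·-13 − (-0.8779)·7.9)/1.29 = 1.22.
Then σ = (x₂ − x₁)/(z₂ − z₁) = (7.9 − -13)/1.29 = 16.20.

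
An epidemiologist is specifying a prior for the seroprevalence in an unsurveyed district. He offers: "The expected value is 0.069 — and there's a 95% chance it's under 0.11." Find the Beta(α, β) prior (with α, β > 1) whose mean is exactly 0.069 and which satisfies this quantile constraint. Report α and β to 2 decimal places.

α ≈ 8.50, β ≈ 114.64

With mean 0.069 fixed, write α = 0.069s, β = 0.931s where s = α+β.
Need P(θ < 0.11) = 0.95 under Beta(0.069s, 0.931s). Normal approximation: (q−m)/√(m(1−m)/s) ≈ z_{0.95} = 1.64, so s ≈ 0.069·0.931·(1.64)²/(0.11−0.069)² = 103.4.
At s = 103.4: P(θ<0.11) ≈ 0.936. Adjusting to match 0.95 gives s ≈ 123.13.
So α = 0.069·123.13 ≈ 8.50, β = 0.931·123.13 ≈ 114.64.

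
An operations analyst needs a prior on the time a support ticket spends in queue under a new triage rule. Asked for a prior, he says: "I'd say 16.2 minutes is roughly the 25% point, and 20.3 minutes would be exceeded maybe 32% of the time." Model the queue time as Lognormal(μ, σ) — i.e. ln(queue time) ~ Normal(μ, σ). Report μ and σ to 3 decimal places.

If T ~ Lognormal(μ,σ) then ln T ~ Normal(μ,σ), so the p-quantile of ln T is μ + z_p·σ.
ln(16.2) = 2.785 and ln(20.3) = 3.011; z_{0.25} = -0.6745, z_{0.68} = 0.4677.
σ = (3.011 − 2.785)/(0.4677 − (-0.6745)) = 0.198.
μ = 2.785 − (-0.6745)·0.198 = 2.918.

μ ≈ 2.918, σ ≈ 0.198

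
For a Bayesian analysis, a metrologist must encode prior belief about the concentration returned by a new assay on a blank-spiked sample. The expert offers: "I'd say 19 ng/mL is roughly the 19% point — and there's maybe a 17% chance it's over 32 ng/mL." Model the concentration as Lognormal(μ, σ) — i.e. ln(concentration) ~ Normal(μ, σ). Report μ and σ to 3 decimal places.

If T ~ Lognormal(μ,σ) then ln T ~ Normal(μ,σ), so the p-quantile of ln T is μ + z_p·σ.
ln(19) = 2.944 and ln(32) = 3.466; z_{0.19} = -0.8779, z_{0.83} = 0.9542.
σ = (3.466 − 2.944)/(0.9542 − (-0.8779)) = 0.285.
μ = 2.944 − (-0.8779)·0.285 = 3.194.

μ ≈ 3.194, σ ≈ 0.285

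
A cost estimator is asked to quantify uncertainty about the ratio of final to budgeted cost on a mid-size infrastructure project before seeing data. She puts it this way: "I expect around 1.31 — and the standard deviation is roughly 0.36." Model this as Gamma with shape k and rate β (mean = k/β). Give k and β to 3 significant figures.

For Gamma(k, rate β): mean = k/β, variance = k/β², so CV = 1/√k.
CV = SD/mean = 0.36/1.31 = 0.2748, hence k = 1/CV² = 13.2.
Then β = k/mean = 13.2/1.31 = 10.1.

k ≈ 13.2, β ≈ 10.1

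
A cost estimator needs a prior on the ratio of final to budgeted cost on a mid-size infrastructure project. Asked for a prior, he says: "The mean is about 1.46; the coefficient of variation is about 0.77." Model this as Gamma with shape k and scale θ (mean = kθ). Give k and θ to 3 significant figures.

k ≈ 1.69, θ ≈ 0.866

For Gamma(k, scale θ): mean = kθ, variance = kθ², so CV = 1/√k.
CV = 0.77, hence k = 1/CV² = 1.69.
Then θ = mean/k = 1.46/1.69 = 0.866.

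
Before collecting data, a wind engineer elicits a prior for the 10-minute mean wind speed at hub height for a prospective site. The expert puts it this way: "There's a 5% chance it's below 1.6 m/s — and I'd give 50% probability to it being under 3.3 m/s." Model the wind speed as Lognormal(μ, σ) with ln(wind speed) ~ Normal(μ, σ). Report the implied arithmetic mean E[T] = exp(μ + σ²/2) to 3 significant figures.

E[T] ≈ 3.64 m/s

If T ~ Lognormal(μ,σ) then ln T ~ Normal(μ,σ), so the p-quantile of ln T is μ + z_p·σ.
ln(1.6) = 0.47 and ln(3.3) = 1.194; z_{0.05} = -1.645, z_{0.5} = 0.
σ = (1.194 − 0.47)/(0 − (-1.645)) = 0.440.
μ = 0.47 − (-1.645)·0.440 = 1.194.
E[T] = exp(μ + σ²/2) = exp(1.194 + 0.0968) = 3.64 m/s.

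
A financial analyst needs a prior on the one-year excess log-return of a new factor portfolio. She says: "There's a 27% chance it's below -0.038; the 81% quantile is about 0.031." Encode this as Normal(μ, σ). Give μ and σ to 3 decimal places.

For Normal(μ,σ), the p-quantile is μ + z_p·σ. Here z_{0.27} = -0.6128, z_{0.81} = 0.8779.
So -0.038 = μ − 0.6128σ and 0.031 = μ + 0.8779σ.
Subtracting: σ = (0.031 − -0.038)/(0.8779 − (-0.6128)) = 0.046.
Then μ = -0.038 − (-0.6128)·0.046 = -0.010.

μ = -0.010, σ = 0.046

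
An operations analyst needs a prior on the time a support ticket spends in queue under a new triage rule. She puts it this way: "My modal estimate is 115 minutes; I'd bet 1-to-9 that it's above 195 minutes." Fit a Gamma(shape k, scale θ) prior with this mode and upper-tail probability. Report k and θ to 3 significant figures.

Gamma(k,θ) with k>1 has mode (k−1)θ, so θ = 115/(k−1).
Need P(X < 195) = 0.9 with θ tied to k this way. Start at k = 2, θ = 115: P(X<195) ≈ 0.505.
Too low — raise k to concentrate. Iterating converges to k ≈ 7.79.
Then θ = 115/(7.79−1) ≈ 16.9.

k ≈ 7.79, θ ≈ 16.9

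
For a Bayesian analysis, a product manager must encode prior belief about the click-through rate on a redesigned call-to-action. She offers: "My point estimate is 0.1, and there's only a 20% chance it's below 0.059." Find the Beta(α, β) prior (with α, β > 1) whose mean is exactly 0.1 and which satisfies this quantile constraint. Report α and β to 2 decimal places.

With mean 0.1 fixed, write α = 0.1s, β = 0.9s where s = α+β.
Need P(θ < 0.059) = 0.2 under Beta(0.1s, 0.9s). Normal approximation: (q−m)/√(m(1−m)/s) ≈ z_{0.2} = -0.842, so s ≈ 0.1·0.9·(-0.842)²/(0.059−0.1)² = 37.9.
At s = 37.9: P(θ<0.059) ≈ 0.205. Adjusting to match 0.2 gives s ≈ 39.11.
So α = 0.1·39.11 ≈ 3.91, β = 0.9·39.11 ≈ 35.20.

α ≈ 3.91, β ≈ 35.20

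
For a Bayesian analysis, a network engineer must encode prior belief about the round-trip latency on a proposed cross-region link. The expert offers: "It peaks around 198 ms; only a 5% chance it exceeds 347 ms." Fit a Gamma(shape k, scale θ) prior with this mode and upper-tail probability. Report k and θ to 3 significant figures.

Gamma(k,θ) with k>1 has mode (k−1)θ, so θ = 198/(k−1).
Need P(X < 347) = 0.95 with θ tied to k this way. Start at k = 2, θ = 198: P(X<347) ≈ 0.523.
Too low — raise k to concentrate. Iterating converges to k ≈ 9.86.
Then θ = 198/(9.86−1) ≈ 22.3.

k ≈ 9.86, θ ≈ 22.3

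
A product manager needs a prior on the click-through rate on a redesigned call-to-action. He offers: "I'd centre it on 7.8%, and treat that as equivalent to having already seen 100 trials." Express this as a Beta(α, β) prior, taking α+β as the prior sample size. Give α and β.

Under the effective-sample-size interpretation, Beta(α, β) has prior mean α/(α+β) and prior sample size α+β.
So α+β = 100 and α/(α+β) = 0.078, giving α = 0.078·100 = 7.8 and β = 100 − 7.8 = 92.2.

α = 7.8, β = 92.2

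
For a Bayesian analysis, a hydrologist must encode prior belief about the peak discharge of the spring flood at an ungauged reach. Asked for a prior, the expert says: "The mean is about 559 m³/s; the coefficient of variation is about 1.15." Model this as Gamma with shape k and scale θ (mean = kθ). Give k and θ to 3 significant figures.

k ≈ 0.756, θ ≈ 739

For Gamma(k, scale θ): mean = kθ, variance = kθ², so CV = 1/√k.
CV = 1.15, hence k = 1/CV² = 0.756.
Then θ = mean/k = 559/0.756 = 739.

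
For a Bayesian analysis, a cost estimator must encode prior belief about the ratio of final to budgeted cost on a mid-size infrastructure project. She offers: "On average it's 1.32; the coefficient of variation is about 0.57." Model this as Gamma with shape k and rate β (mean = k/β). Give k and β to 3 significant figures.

For Gamma(k, rate β): mean = k/β, variance = k/β², so CV = 1/√k.
CV = 0.57, hence k = 1/CV² = 3.08.
Then β = k/mean = 3.08/1.32 = 2.33.

k ≈ 3.08, β ≈ 2.33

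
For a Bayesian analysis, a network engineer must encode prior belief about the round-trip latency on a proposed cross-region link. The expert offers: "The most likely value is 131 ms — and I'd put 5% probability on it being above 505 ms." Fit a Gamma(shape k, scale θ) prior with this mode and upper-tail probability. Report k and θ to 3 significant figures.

k ≈ 2.39, θ ≈ 94.1

Gamma(k,θ) with k>1 has mode (k−1)θ, so θ = 131/(k−1).
Need P(X < 505) = 0.95 with θ tied to k this way. Start at k = 2, θ = 131: P(X<505) ≈ 0.897.
Too low — raise k to concentrate. Iterating converges to k ≈ 2.39.
Then θ = 131/(2.39−1) ≈ 94.1.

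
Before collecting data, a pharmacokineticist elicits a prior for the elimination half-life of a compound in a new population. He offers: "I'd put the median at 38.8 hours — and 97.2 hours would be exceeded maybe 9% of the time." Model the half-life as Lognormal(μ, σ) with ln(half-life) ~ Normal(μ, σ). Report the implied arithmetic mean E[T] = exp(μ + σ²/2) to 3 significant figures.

E[T] ≈ 49.1 hours

If T ~ Lognormal(μ,σ) then ln T ~ Normal(μ,σ), so the p-quantile of ln T is μ + z_p·σ.
ln(38.8) = 3.658 and ln(97.2) = 4.577; z_{0.5} = 0, z_{0.91} = 1.341.
σ = (4.577 − 3.658)/(1.341 − (0)) = 0.685.
μ = 3.658 − (0)·0.685 = 3.658.
E[T] = exp(μ + σ²/2) = exp(3.658 + 0.2346) = 49.1 hours.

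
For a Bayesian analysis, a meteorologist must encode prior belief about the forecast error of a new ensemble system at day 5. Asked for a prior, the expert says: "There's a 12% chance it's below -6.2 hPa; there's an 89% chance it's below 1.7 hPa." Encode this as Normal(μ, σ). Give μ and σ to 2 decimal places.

μ = -2.33, σ = 3.29

For Normal(μ,σ), the p-quantile is μ + z_p·σ. Here z_{0.12} = -1.175, z_{0.89} = 1.227.
So -6.2 = μ − 1.175σ and 1.7 = μ + 1.227σ.
Subtracting: σ = (1.7 − -6.2)/(1.227 − (-1.175)) = 3.29.
Then μ = -6.2 − (-1.175)·3.29 = -2.33.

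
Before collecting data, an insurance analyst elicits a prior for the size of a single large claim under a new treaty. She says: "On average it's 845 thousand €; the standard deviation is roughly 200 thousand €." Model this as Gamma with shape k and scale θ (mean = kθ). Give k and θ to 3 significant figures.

For Gamma(k, scale θ): mean = kθ, variance = kθ², so CV = 1/√k.
CV = SD/mean = 200/845 = 0.2367, hence k = 1/CV² = 17.9.
Then θ = mean/k = 845/17.9 = 47.3.

k ≈ 17.9, θ ≈ 47.3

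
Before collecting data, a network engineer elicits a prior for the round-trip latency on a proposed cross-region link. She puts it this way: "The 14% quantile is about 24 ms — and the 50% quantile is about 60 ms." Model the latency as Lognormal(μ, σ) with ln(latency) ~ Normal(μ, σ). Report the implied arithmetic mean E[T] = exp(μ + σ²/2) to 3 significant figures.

E[T] ≈ 86 ms

If T ~ Lognormal(μ,σ) then ln T ~ Normal(μ,σ), so the p-quantile of ln T is μ + z_p·σ.
ln(24) = 3.178 and ln(60) = 4.094; z_{0.14} = -1.08, z_{0.5} = 0.
σ = (4.094 − 3.178)/(0 − (-1.08)) = 0.848.
μ = 3.178 − (-1.08)·0.848 = 4.094.
E[T] = exp(μ + σ²/2) = exp(4.094 + 0.3597) = 86 ms.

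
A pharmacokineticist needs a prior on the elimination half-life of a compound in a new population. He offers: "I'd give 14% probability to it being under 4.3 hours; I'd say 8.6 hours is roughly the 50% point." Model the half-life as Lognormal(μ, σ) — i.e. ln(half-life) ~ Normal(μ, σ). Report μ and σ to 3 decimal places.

If T ~ Lognormal(μ,σ) then ln T ~ Normal(μ,σ), so the p-quantile of ln T is μ + z_p·σ.
ln(4.3) = 1.459 and ln(8.6) = 2.152; z_{0.14} = -1.08, z_{0.5} = 0.
σ = (2.152 − 1.459)/(0 − (-1.08)) = 0.642.
μ = 1.459 − (-1.08)·0.642 = 2.152.

μ ≈ 2.152, σ ≈ 0.642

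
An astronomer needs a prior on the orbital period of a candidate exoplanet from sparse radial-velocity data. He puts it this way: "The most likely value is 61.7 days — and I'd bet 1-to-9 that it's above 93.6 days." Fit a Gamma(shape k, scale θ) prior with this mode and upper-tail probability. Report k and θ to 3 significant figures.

Gamma(k,θ) with k>1 has mode (k−1)θ, so θ = 61.7/(k−1).
Need P(X < 93.6) = 0.9 with θ tied to k this way. Start at k = 2, θ = 61.7: P(X<93.6) ≈ 0.448.
Too low — raise k to concentrate. Iterating converges to k ≈ 11.7.
Then θ = 61.7/(11.7−1) ≈ 5.75.

k ≈ 11.7, θ ≈ 5.75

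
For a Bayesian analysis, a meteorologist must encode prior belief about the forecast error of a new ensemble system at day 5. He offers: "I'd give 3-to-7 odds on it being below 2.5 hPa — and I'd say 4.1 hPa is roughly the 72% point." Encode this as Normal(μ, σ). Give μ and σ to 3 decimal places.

For Normal(μ,σ), the p-quantile is μ + z_p·σ. Here z_{0.3} = -0.5244, z_{0.72} = 0.5828.
So 2.5 = μ − 0.5244σ and 4.1 = μ + 0.5828σ.
Subtracting: σ = (4.1 − 2.5)/(0.5828 − (-0.5244)) = 1.445.
Then μ = 2.5 − (-0.5244)·1.445 = 3.258.

μ = 3.258, σ = 1.445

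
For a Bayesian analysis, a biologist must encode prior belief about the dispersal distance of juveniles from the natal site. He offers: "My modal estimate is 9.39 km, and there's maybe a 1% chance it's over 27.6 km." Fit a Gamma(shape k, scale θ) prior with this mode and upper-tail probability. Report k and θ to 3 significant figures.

k ≈ 4.89, θ ≈ 2.41

Gamma(k,θ) with k>1 has mode (k−1)θ, so θ = 9.39/(k−1).
Need P(X < 27.6) = 0.99 with θ tied to k this way. Start at k = 2, θ = 9.39: P(X<27.6) ≈ 0.792.
Too low — raise k to concentrate. Iterating converges to k ≈ 4.89.
Then θ = 9.39/(4.89−1) ≈ 2.41.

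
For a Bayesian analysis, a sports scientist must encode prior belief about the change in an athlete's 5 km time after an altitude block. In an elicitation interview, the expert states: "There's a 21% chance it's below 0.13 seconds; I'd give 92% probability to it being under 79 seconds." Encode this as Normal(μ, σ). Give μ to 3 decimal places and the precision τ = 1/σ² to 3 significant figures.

μ = 28.890, τ = 0.000786

For Normal(μ,σ), the p-quantile is μ + z_p·σ. Here z_{0.21} = -0.8064, z_{0.92} = 1.405.
So 0.13 = μ − 0.8064σ and 79 = μ + 1.405σ.
Subtracting: σ = (79 − 0.13)/(1.405 − (-0.8064)) = 35.664.
Then μ = 0.13 − (-0.8064)·35.664 = 28.890.
Precision τ = 1/σ² = 1/35.66² = 0.000786.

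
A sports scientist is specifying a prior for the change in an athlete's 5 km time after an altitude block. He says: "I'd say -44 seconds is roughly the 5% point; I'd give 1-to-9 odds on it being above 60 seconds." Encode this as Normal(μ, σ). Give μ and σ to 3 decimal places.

For Normal(μ,σ), the p-quantile is μ + z_p·σ. Here z_{0.05} = -1.645, z_{0.9} = 1.282.
So -44 = μ − 1.645σ and 60 = μ + 1.282σ.
Subtracting: σ = (60 − -44)/(1.282 − (-1.645)) = 35.538.
Then μ = -44 − (-1.645)·35.538 = 14.456.

μ = 14.456, σ = 35.538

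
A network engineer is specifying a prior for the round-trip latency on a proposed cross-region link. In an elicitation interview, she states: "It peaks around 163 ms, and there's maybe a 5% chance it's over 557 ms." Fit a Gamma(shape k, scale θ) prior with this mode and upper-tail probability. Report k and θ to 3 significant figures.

k ≈ 2.72, θ ≈ 94.9

Gamma(k,θ) with k>1 has mode (k−1)θ, so θ = 163/(k−1).
Need P(X < 557) = 0.95 with θ tied to k this way. Start at k = 2, θ = 163: P(X<557) ≈ 0.855.
Too low — raise k to concentrate. Iterating converges to k ≈ 2.72.
Then θ = 163/(2.72−1) ≈ 94.9.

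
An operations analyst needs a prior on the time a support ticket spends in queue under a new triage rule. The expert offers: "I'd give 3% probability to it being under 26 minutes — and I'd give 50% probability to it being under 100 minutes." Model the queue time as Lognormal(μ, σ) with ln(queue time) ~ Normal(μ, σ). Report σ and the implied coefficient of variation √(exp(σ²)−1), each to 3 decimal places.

σ ≈ 0.716, CV ≈ 0.819

If T ~ Lognormal(μ,σ) then ln T ~ Normal(μ,σ), so the p-quantile of ln T is μ + z_p·σ.
ln(26) = 3.258 and ln(100) = 4.605; z_{0.03} = -1.881, z_{0.5} = 0.
σ = (4.605 − 3.258)/(0 − (-1.881)) = 0.716.
μ = 3.258 − (-1.881)·0.716 = 4.605.
CV = √(exp(σ²)−1) = √(exp(0.5130)−1) = 0.819.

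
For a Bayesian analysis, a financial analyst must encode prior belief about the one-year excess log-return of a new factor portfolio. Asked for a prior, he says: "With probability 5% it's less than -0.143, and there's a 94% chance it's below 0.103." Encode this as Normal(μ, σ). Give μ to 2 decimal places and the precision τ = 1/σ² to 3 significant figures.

μ = -0.02, τ = 169

The p-quantile of Normal(μ,σ) is μ + z_p·σ, with z_{0.05} = -1.645 and z_{0.94} = 1.555.
Eliminate σ: μ = (z₂·x₁ − z₁·x₂)/(z₂ − z₁) = (1.555·-0.143 − (-1.645)·0.103)/3.2 = -0.02.
Then σ = (x₂ − x₁)/(z₂ − z₁) = (0.103 − -0.143)/3.2 = 0.08.
Precision τ = 1/σ² = 1/0.07688² = 169.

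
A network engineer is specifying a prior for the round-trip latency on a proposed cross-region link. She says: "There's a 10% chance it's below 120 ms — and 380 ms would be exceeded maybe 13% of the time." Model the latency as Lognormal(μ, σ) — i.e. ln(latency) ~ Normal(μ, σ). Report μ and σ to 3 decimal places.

μ ≈ 5.401, σ ≈ 0.479

If T ~ Lognormal(μ,σ) then ln T ~ Normal(μ,σ), so the p-quantile of ln T is μ + z_p·σ.
ln(120) = 4.787 and ln(380) = 5.94; z_{0.1} = -1.282, z_{0.87} = 1.126.
σ = (5.94 − 4.787)/(1.126 − (-1.282)) = 0.479.
μ = 4.787 − (-1.282)·0.479 = 5.401.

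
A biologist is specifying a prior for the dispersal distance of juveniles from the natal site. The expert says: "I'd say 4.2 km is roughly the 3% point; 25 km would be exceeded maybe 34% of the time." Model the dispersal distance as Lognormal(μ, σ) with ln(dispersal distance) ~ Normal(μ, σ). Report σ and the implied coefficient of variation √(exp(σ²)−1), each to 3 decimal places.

σ ≈ 0.778, CV ≈ 0.912

If T ~ Lognormal(μ,σ) then ln T ~ Normal(μ,σ), so the p-quantile of ln T is μ + z_p·σ.
ln(4.2) = 1.435 and ln(25) = 3.219; z_{0.03} = -1.881, z_{0.66} = 0.4125.
σ = (3.219 − 1.435)/(0.4125 − (-1.881)) = 0.778.
μ = 1.435 − (-1.881)·0.778 = 2.898.
CV = √(exp(σ²)−1) = √(exp(0.6050)−1) = 0.912.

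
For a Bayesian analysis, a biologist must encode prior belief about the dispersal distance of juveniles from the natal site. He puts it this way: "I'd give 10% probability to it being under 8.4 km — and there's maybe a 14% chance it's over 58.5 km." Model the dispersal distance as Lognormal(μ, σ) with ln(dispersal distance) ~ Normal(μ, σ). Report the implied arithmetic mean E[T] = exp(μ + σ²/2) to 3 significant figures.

E[T] ≈ 33.7 km

If T ~ Lognormal(μ,σ) then ln T ~ Normal(μ,σ), so the p-quantile of ln T is μ + z_p·σ.
ln(8.4) = 2.128 and ln(58.5) = 4.069; z_{0.1} = -1.282, z_{0.86} = 1.08.
σ = (4.069 − 2.128)/(1.08 − (-1.282)) = 0.822.
μ = 2.128 − (-1.282)·0.822 = 3.181.
E[T] = exp(μ + σ²/2) = exp(3.181 + 0.3376) = 33.7 km.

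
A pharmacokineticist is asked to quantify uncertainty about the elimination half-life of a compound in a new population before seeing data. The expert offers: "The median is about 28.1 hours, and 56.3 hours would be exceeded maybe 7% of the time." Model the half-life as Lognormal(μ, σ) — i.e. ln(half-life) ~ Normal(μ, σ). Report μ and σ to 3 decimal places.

If T ~ Lognormal(μ,σ) then ln T ~ Normal(μ,σ), so the p-quantile of ln T is μ + z_p·σ.
ln(28.1) = 3.336 and ln(56.3) = 4.031; z_{0.5} = 0, z_{0.93} = 1.476.
σ = (4.031 − 3.336)/(1.476 − (0)) = 0.471.
μ = 3.336 − (0)·0.471 = 3.336.

μ ≈ 3.336, σ ≈ 0.471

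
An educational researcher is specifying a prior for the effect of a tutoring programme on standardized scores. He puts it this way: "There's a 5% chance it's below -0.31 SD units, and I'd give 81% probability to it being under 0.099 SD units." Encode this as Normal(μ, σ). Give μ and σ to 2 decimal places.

For Normal(μ,σ), the p-quantile is μ + z_p·σ. Here z_{0.05} = -1.645, z_{0.81} = 0.8779.
So -0.31 = μ − 1.645σ and 0.099 = μ + 0.8779σ.
Subtracting: σ = (0.099 − -0.31)/(0.8779 − (-1.645)) = 0.16.
Then μ = -0.31 − (-1.645)·0.16 = -0.04.

μ = -0.04, σ = 0.16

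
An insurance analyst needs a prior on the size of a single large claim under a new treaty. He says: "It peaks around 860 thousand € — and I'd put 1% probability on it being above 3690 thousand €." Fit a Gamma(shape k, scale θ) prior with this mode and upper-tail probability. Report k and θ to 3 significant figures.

k ≈ 2.93, θ ≈ 445

Gamma(k,θ) with k>1 has mode (k−1)θ, so θ = 860/(k−1).
Need P(X < 3690) = 0.99 with θ tied to k this way. Start at k = 2, θ = 860: P(X<3690) ≈ 0.928.
Too low — raise k to concentrate. Iterating converges to k ≈ 2.93.
Then θ = 860/(2.93−1) ≈ 445.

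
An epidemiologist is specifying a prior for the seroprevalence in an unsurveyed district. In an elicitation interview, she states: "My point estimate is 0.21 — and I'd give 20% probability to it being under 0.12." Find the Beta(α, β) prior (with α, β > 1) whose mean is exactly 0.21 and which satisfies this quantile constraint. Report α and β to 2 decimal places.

With mean 0.21 fixed, write α = 0.21s, β = 0.79s where s = α+β.
Need P(θ < 0.12) = 0.2 under Beta(0.21s, 0.79s). Normal approximation: (q−m)/√(m(1−m)/s) ≈ z_{0.2} = -0.842, so s ≈ 0.21·0.79·(-0.842)²/(0.12−0.21)² = 14.5.
At s = 14.5: P(θ<0.12) ≈ 0.205. Adjusting to match 0.2 gives s ≈ 15.01.
So α = 0.21·15.01 ≈ 3.15, β = 0.79·15.01 ≈ 11.86.

α ≈ 3.15, β ≈ 11.86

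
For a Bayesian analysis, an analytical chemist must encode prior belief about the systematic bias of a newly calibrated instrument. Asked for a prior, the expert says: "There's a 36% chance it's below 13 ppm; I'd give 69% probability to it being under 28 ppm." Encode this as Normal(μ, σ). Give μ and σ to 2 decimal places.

The p-quantile of Normal(μ,σ) is μ + z_p·σ, with z_{0.36} = -0.3585 and z_{0.69} = 0.4959.
Eliminate σ: μ = (z₂·x₁ − z₁·x₂)/(z₂ − z₁) = (0.4959·13 − (-0.3585)·28)/0.8543 = 19.29.
Then σ = (x₂ − x₁)/(z₂ − z₁) = (28 − 13)/0.8543 = 17.56.

μ = 19.29, σ = 17.56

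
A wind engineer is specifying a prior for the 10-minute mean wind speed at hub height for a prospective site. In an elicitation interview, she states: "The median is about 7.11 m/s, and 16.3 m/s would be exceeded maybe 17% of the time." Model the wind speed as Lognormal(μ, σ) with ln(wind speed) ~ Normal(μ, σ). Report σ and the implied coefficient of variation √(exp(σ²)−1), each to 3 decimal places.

If T ~ Lognormal(μ,σ) then ln T ~ Normal(μ,σ), so the p-quantile of ln T is μ + z_p·σ.
ln(7.11) = 1.962 and ln(16.3) = 2.791; z_{0.5} = 0, z_{0.83} = 0.9542.
σ = (2.791 − 1.962)/(0.9542 − (0)) = 0.870.
μ = 1.962 − (0)·0.870 = 1.962.
CV = √(exp(σ²)−1) = √(exp(0.7561)−1) = 1.063.

σ ≈ 0.870, CV ≈ 1.063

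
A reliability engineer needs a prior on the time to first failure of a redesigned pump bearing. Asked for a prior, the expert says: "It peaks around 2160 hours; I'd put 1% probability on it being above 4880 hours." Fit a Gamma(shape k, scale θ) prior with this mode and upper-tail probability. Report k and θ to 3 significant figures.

Gamma(k,θ) with k>1 has mode (k−1)θ, so θ = 2160/(k−1).
Need P(X < 4880) = 0.99 with θ tied to k this way. Start at k = 2, θ = 2160: P(X<4880) ≈ 0.660.
Too low — raise k to concentrate. Iterating converges to k ≈ 8.22.
Then θ = 2160/(8.22−1) ≈ 299.

k ≈ 8.22, θ ≈ 299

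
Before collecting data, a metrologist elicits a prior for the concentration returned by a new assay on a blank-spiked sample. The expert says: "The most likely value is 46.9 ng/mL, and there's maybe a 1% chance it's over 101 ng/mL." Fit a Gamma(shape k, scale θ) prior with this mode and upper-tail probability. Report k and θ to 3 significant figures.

k ≈ 9.23, θ ≈ 5.7

Gamma(k,θ) with k>1 has mode (k−1)θ, so θ = 46.9/(k−1).
Need P(X < 101) = 0.99 with θ tied to k this way. Start at k = 2, θ = 46.9: P(X<101) ≈ 0.634.
Too low — raise k to concentrate. Iterating converges to k ≈ 9.23.
Then θ = 46.9/(9.23−1) ≈ 5.7.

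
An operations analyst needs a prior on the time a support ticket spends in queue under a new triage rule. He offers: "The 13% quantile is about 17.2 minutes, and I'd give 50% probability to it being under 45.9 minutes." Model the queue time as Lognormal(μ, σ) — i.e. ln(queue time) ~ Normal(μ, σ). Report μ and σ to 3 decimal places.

μ ≈ 3.826, σ ≈ 0.871

If T ~ Lognormal(μ,σ) then ln T ~ Normal(μ,σ), so the p-quantile of ln T is μ + z_p·σ.
ln(17.2) = 2.845 and ln(45.9) = 3.826; z_{0.13} = -1.126, z_{0.5} = 0.
σ = (3.826 − 2.845)/(0 − (-1.126)) = 0.871.
μ = 2.845 − (-1.126)·0.871 = 3.826.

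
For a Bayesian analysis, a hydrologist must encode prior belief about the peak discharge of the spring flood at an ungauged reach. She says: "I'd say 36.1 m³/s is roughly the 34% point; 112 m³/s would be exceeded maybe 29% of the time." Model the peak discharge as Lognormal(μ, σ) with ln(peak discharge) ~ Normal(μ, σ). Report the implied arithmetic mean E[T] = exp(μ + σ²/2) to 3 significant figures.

If T ~ Lognormal(μ,σ) then ln T ~ Normal(μ,σ), so the p-quantile of ln T is μ + z_p·σ.
ln(36.1) = 3.586 and ln(112) = 4.718; z_{0.34} = -0.4125, z_{0.71} = 0.5534.
σ = (4.718 − 3.586)/(0.5534 − (-0.4125)) = 1.172.
μ = 3.586 − (-0.4125)·1.172 = 4.070.
E[T] = exp(μ + σ²/2) = exp(4.070 + 0.6871) = 116 m³/s.

E[T] ≈ 116 m³/s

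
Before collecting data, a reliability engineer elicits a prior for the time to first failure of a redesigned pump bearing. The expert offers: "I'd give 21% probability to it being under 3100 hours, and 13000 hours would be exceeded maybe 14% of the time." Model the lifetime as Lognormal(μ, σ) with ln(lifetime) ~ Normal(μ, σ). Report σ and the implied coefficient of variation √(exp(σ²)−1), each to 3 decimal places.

σ ≈ 0.760, CV ≈ 0.884

If T ~ Lognormal(μ,σ) then ln T ~ Normal(μ,σ), so the p-quantile of ln T is μ + z_p·σ.
ln(3100) = 8.039 and ln(13000) = 9.473; z_{0.21} = -0.8064, z_{0.86} = 1.08.
σ = (9.473 − 8.039)/(1.08 − (-0.8064)) = 0.760.
μ = 8.039 − (-0.8064)·0.760 = 8.652.
CV = √(exp(σ²)−1) = √(exp(0.5773)−1) = 0.884.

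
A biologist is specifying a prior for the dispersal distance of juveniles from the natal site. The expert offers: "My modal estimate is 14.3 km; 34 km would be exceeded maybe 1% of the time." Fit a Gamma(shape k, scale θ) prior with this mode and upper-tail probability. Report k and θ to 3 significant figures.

Gamma(k,θ) with k>1 has mode (k−1)θ, so θ = 14.3/(k−1).
Need P(X < 34) = 0.99 with θ tied to k this way. Start at k = 2, θ = 14.3: P(X<34) ≈ 0.687.
Too low — raise k to concentrate. Iterating converges to k ≈ 7.32.
Then θ = 14.3/(7.32−1) ≈ 2.26.

k ≈ 7.32, θ ≈ 2.26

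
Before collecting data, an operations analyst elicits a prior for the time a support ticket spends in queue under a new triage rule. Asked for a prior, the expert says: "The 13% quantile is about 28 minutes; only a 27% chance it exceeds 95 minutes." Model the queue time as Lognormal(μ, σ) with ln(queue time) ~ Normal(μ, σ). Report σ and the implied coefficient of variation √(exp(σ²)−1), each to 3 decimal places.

If T ~ Lognormal(μ,σ) then ln T ~ Normal(μ,σ), so the p-quantile of ln T is μ + z_p·σ.
ln(28) = 3.332 and ln(95) = 4.554; z_{0.13} = -1.126, z_{0.73} = 0.6128.
σ = (4.554 − 3.332)/(0.6128 − (-1.126)) = 0.702.
μ = 3.332 − (-1.126)·0.702 = 4.123.
CV = √(exp(σ²)−1) = √(exp(0.4934)−1) = 0.799.

σ ≈ 0.702, CV ≈ 0.799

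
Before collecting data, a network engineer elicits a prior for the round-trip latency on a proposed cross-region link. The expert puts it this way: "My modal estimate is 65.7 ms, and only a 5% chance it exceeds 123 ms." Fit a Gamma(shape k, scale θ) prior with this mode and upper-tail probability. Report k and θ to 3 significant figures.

k ≈ 8.07, θ ≈ 9.29

Gamma(k,θ) with k>1 has mode (k−1)θ, so θ = 65.7/(k−1).
Need P(X < 123) = 0.95 with θ tied to k this way. Start at k = 2, θ = 65.7: P(X<123) ≈ 0.558.
Too low — raise k to concentrate. Iterating converges to k ≈ 8.07.
Then θ = 65.7/(8.07−1) ≈ 9.29.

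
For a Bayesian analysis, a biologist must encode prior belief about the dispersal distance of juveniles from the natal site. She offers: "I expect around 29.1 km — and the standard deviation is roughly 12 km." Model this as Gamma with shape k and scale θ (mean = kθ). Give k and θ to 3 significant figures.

For Gamma(k, scale θ): mean = kθ, variance = kθ², so CV = 1/√k.
CV = SD/mean = 12/29.1 = 0.4124, hence k = 1/CV² = 5.88.
Then θ = mean/k = 29.1/5.88 = 4.95.

k ≈ 5.88, θ ≈ 4.95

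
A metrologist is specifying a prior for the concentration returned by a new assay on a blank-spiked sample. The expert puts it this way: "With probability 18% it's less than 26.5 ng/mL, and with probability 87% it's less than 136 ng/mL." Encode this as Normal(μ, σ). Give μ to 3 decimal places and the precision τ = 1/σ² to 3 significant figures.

μ = 75.591, τ = 0.000348

The p-quantile of Normal(μ,σ) is μ + z_p·σ, with z_{0.18} = -0.9154 and z_{0.87} = 1.126.
Eliminate σ: μ = (z₂·x₁ − z₁·x₂)/(z₂ − z₁) = (1.126·26.5 − (-0.9154)·136)/2.042 = 75.591.
Then σ = (x₂ − x₁)/(z₂ − z₁) = (136 − 26.5)/2.042 = 53.630.
Precision τ = 1/σ² = 1/53.63² = 0.000348.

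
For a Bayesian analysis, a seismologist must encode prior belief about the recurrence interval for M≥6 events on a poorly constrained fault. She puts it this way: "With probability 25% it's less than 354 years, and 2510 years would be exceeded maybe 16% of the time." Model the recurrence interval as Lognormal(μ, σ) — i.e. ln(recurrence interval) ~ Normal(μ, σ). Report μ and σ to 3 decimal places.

If T ~ Lognormal(μ,σ) then ln T ~ Normal(μ,σ), so the p-quantile of ln T is μ + z_p·σ.
ln(354) = 5.869 and ln(2510) = 7.828; z_{0.25} = -0.6745, z_{0.84} = 0.9945.
σ = (7.828 − 5.869)/(0.9945 − (-0.6745)) = 1.174.
μ = 5.869 − (-0.6745)·1.174 = 6.661.

μ ≈ 6.661, σ ≈ 1.174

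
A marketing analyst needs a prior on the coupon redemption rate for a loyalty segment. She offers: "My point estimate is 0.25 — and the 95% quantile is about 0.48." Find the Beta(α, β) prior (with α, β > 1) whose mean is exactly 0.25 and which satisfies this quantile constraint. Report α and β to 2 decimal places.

With mean 0.25 fixed, write α = 0.25s, β = 0.75s where s = α+β.
Need P(θ < 0.48) = 0.95 under Beta(0.25s, 0.75s). Normal approximation: (q−m)/√(m(1−m)/s) ≈ z_{0.95} = 1.64, so s ≈ 0.25·0.75·(1.64)²/(0.48−0.25)² = 9.6.
At s = 9.6: P(θ<0.48) ≈ 0.939. Adjusting to match 0.95 gives s ≈ 11.01.
So α = 0.25·11.01 ≈ 2.75, β = 0.75·11.01 ≈ 8.26.

α ≈ 2.75, β ≈ 8.26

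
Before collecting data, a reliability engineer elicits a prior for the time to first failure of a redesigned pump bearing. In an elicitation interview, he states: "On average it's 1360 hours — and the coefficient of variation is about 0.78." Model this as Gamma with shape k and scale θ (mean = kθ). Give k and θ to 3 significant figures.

For Gamma(k, scale θ): mean = kθ, variance = kθ², so CV = 1/√k.
CV = 0.78, hence k = 1/CV² = 1.64.
Then θ = mean/k = 1360/1.64 = 827.

k ≈ 1.64, θ ≈ 827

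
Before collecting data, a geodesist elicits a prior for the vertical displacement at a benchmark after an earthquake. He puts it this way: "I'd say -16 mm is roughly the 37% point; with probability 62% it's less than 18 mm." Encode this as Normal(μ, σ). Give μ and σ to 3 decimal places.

For Normal(μ,σ), the p-quantile is μ + z_p·σ. Here z_{0.37} = -0.3319, z_{0.62} = 0.3055.
So -16 = μ − 0.3319σ and 18 = μ + 0.3055σ.
Subtracting: σ = (18 − -16)/(0.3055 − (-0.3319)) = 53.347.
Then μ = -16 − (-0.3319)·53.347 = 1.703.

μ = 1.703, σ = 53.347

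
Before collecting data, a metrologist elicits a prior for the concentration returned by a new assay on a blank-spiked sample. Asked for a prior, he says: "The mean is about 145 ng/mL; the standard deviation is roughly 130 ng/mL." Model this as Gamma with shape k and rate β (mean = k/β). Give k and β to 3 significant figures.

k ≈ 1.24, β ≈ 0.00858

For Gamma(k, rate β): mean = k/β, variance = k/β², so CV = 1/√k.
CV = SD/mean = 130/145 = 0.8966, hence k = 1/CV² = 1.24.
Then β = k/mean = 1.24/145 = 0.00858.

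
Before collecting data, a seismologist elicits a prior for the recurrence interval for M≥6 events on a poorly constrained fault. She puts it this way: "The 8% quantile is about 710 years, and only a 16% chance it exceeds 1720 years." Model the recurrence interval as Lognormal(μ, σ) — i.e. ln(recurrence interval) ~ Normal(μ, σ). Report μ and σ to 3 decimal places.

If T ~ Lognormal(μ,σ) then ln T ~ Normal(μ,σ), so the p-quantile of ln T is μ + z_p·σ.
ln(710) = 6.565 and ln(1720) = 7.45; z_{0.08} = -1.405, z_{0.84} = 0.9945.
σ = (7.45 − 6.565)/(0.9945 − (-1.405)) = 0.369.
μ = 6.565 − (-1.405)·0.369 = 7.083.

μ ≈ 7.083, σ ≈ 0.369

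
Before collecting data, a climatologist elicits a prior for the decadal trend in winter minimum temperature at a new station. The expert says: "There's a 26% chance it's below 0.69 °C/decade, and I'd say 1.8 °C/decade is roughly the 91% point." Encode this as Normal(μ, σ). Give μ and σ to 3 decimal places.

μ = 1.050, σ = 0.559

For Normal(μ,σ), the p-quantile is μ + z_p·σ. Here z_{0.26} = -0.6433, z_{0.91} = 1.341.
So 0.69 = μ − 0.6433σ and 1.8 = μ + 1.341σ.
Subtracting: σ = (1.8 − 0.69)/(1.341 − (-0.6433)) = 0.559.
Then μ = 0.69 − (-0.6433)·0.559 = 1.050.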